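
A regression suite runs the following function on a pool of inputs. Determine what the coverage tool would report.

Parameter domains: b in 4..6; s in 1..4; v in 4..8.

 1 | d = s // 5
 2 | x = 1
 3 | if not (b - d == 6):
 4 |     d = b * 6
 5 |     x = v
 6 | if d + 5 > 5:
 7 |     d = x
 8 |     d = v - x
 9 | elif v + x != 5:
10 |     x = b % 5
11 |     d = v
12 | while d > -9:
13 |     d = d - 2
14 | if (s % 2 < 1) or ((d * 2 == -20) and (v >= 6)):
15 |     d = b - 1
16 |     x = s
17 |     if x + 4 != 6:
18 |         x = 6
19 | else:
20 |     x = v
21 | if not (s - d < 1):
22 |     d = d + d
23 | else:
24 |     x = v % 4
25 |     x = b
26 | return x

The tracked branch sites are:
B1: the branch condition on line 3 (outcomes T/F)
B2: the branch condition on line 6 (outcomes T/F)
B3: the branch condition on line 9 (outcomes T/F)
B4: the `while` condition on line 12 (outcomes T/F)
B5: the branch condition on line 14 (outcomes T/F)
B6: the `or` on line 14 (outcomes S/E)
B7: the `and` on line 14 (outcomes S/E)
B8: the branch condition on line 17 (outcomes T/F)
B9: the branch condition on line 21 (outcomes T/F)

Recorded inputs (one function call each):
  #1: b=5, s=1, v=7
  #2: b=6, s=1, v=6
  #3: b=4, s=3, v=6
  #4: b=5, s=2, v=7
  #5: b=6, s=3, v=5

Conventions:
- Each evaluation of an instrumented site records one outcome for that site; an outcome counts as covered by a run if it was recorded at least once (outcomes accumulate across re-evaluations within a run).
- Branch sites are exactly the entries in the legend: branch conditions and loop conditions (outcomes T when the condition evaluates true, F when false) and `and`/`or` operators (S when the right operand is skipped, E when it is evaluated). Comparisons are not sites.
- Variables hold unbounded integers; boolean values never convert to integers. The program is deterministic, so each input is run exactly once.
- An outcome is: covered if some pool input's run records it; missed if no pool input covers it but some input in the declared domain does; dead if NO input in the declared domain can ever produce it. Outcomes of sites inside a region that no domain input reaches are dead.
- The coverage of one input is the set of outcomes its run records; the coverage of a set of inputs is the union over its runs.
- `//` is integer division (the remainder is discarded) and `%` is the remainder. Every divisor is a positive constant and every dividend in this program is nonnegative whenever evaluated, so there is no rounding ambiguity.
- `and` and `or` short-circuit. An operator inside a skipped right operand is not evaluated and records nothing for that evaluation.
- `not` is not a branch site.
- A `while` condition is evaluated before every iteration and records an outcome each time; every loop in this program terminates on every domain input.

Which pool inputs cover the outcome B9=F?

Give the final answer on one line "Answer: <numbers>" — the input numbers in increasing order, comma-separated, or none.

input #1 (b=5, s=1, v=7): covers B9=F
input #2 (b=6, s=1, v=6): covers B9=F
input #3 (b=4, s=3, v=6): covers B9=F
input #4 (b=5, s=2, v=7): covers B9=F
input #5 (b=6, s=3, v=5): misses B9=F

Answer: 1, 2, 3, 4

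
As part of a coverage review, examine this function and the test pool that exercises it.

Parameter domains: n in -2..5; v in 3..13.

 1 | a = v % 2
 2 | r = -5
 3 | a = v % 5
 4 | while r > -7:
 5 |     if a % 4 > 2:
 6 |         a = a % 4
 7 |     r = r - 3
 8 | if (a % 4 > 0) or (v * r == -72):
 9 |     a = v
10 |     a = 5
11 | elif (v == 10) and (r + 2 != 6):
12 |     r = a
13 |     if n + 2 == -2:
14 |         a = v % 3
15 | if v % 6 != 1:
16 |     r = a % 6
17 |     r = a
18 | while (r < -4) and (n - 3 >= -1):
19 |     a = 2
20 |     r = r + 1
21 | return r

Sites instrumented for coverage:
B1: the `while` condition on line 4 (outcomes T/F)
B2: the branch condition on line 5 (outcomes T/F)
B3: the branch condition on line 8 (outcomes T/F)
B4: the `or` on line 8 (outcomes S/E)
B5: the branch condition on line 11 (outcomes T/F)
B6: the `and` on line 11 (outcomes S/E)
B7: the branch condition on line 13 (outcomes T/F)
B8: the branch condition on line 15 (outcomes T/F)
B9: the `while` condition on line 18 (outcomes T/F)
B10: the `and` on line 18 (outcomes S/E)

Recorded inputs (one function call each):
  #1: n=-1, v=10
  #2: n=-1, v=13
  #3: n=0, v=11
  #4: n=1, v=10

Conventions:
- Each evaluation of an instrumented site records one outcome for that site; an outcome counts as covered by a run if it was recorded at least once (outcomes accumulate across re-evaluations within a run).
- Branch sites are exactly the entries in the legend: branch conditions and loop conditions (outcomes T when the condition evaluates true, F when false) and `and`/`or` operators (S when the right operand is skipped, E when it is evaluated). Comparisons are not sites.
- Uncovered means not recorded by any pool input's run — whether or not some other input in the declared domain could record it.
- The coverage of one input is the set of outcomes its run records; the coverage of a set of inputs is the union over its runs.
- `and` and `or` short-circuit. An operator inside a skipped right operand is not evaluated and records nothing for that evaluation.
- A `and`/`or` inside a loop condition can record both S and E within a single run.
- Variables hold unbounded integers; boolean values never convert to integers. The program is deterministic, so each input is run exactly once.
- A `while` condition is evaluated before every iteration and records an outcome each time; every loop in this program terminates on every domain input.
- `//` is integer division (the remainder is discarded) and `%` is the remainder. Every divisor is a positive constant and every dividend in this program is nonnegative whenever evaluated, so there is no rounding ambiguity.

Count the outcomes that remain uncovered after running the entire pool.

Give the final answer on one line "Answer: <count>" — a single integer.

input #1, n=-1, v=10: events B1->T, B2->F, B1->F, B4->E, B3->F, B6->E, B5->T, B7->F, B8->T, B10->S, B9->F; outcomes B1=T, B1=F, B2=F, B3=F, B4=E, B5=T, B6=E, B7=F, B8=T, B9=F, B10=S
input #2, n=-1, v=13: events B1->T, B2->T, B1->F, B4->S, B3->T, B8->F, B10->E, B9->F; outcomes B1=T, B1=F, B2=T, B3=T, B4=S, B8=F, B9=F, B10=E
input #3, n=0, v=11: events B1->T, B2->F, B1->F, B4->S, B3->T, B8->T, B10->S, B9->F; outcomes B1=T, B1=F, B2=F, B3=T, B4=S, B8=T, B9=F, B10=S
input #4, n=1, v=10: events B1->T, B2->F, B1->F, B4->E, B3->F, B6->E, B5->T, B7->F, B8->T, B10->S, B9->F; outcomes B1=T, B1=F, B2=F, B3=F, B4=E, B5=T, B6=E, B7=F, B8=T, B9=F, B10=S
union over the pool: B1=T, B1=F, B2=T, B2=F, B3=T, B3=F, B4=S, B4=E, B5=T, B6=E, B7=F, B8=T, B8=F, B9=F, B10=S, B10=E
uncovered (4 of 20): B5=F, B6=S, B7=T, B9=T

Answer: 4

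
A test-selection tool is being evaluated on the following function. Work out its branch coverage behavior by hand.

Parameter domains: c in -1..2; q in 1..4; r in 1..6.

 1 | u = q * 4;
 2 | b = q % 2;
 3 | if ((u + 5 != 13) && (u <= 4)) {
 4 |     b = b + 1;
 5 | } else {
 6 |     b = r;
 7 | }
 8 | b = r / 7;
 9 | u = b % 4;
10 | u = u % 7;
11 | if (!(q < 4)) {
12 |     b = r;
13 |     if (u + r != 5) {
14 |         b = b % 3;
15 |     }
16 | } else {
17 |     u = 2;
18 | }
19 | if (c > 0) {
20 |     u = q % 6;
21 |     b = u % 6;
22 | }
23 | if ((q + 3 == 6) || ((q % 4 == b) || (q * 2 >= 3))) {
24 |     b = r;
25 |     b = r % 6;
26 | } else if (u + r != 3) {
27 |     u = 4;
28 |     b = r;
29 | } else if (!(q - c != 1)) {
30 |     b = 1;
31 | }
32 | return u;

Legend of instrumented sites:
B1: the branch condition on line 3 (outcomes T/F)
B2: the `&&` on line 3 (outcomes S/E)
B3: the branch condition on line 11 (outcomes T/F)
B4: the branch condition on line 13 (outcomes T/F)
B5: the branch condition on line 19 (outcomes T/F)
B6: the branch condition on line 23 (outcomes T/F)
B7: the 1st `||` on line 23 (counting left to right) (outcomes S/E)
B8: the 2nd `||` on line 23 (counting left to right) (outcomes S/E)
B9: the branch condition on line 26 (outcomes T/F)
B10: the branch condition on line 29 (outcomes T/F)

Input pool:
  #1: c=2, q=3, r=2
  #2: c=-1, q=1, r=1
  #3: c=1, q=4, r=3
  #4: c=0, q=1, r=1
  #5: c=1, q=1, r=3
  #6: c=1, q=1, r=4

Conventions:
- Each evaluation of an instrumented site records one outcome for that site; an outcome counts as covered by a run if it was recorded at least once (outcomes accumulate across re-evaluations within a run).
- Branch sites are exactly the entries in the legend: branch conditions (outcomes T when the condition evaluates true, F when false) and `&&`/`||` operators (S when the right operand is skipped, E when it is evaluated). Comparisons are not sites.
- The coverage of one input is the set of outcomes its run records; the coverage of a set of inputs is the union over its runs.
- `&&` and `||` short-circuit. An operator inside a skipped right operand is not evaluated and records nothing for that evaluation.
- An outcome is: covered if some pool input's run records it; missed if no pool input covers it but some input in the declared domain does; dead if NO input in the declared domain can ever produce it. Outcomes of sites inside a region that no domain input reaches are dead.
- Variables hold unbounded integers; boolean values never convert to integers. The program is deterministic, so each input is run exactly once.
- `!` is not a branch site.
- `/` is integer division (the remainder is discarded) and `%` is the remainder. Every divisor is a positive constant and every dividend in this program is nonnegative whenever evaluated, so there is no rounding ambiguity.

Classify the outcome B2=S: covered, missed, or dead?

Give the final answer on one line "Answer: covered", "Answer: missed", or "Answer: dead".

no pool input records B2=S
but domain input (c=-1, q=2, r=1) does record it -> reachable, so missed

Answer: missed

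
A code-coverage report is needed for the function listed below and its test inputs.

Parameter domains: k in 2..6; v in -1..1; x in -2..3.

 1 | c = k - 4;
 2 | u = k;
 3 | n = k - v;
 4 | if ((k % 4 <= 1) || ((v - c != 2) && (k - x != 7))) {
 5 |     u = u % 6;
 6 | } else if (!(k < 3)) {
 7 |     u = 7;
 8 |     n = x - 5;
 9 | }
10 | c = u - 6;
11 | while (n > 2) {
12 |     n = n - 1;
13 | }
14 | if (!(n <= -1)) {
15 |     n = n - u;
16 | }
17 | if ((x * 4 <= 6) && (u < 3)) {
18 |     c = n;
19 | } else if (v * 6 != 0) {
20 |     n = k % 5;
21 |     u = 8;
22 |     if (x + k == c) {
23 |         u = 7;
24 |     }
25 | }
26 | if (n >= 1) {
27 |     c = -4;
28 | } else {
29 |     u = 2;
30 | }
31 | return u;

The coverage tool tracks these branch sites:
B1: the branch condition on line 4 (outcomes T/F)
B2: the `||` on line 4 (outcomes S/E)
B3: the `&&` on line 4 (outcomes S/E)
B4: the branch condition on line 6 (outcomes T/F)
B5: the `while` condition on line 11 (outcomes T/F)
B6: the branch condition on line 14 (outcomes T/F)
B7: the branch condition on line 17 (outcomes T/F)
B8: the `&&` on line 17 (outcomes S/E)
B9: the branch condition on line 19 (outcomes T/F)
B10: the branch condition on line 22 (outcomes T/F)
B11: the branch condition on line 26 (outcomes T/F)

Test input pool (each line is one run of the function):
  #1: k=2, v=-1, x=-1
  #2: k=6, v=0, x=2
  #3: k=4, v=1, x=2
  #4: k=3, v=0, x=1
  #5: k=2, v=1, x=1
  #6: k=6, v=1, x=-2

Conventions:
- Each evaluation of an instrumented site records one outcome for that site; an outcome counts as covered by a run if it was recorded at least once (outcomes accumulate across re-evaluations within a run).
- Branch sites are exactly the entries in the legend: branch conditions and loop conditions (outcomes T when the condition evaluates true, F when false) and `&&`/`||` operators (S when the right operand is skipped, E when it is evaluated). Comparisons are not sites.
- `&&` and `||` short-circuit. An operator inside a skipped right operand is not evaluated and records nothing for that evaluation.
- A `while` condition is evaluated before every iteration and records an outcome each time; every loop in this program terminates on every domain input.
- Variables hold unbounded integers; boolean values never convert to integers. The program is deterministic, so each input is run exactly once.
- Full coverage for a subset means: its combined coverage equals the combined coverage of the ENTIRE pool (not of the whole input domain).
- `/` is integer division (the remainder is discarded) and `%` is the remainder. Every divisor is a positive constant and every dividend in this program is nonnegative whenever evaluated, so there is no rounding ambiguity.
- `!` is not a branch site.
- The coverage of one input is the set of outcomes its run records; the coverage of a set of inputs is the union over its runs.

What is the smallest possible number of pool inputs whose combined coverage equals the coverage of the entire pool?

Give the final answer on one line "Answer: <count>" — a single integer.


run #1 (k=2, v=-1, x=-1) runs B2->E, B3->E, B1->T, B5->T, B5->F, B6->T, B8->E, B7->T, B11->F; records B1=T, B2=E, B3=E, B5=T, B5=F, B6=T, B7=T, B8=E, B11=F
run #2 (k=6, v=0, x=2) runs B2->E, B3->E, B1->T, B5->T, B5->T, B5->T, B5->T, B5->F, B6->T, B8->S, B7->F, B9->F, B11->T; records B1=T, B2=E, B3=E, B5=T, B5=F, B6=T, B7=F, B8=S, B9=F, B11=T
run #3 (k=4, v=1, x=2) runs B2->S, B1->T, B5->T, B5->F, B6->T, B8->S, B7->F, B9->T, B10->F, B11->T; records B1=T, B2=S, B5=T, B5=F, B6=T, B7=F, B8=S, B9=T, B10=F, B11=T
run #4 (k=3, v=0, x=1) runs B2->E, B3->E, B1->T, B5->T, B5->F, B6->T, B8->E, B7->F, B9->F, B11->F; records B1=T, B2=E, B3=E, B5=T, B5=F, B6=T, B7=F, B8=E, B9=F, B11=F
run #5 (k=2, v=1, x=1) runs B2->E, B3->E, B1->T, B5->F, B6->T, B8->E, B7->T, B11->F; records B1=T, B2=E, B3=E, B5=F, B6=T, B7=T, B8=E, B11=F
run #6 (k=6, v=1, x=-2) runs B2->E, B3->E, B1->T, B5->T, B5->T, B5->T, B5->F, B6->T, B8->E, B7->T, B11->T; records B1=T, B2=E, B3=E, B5=T, B5=F, B6=T, B7=T, B8=E, B11=T
union over all inputs: B1=T, B2=S, B2=E, B3=E, B5=T, B5=F, B6=T, B7=T, B7=F, B8=S, B8=E, B9=T, B9=F, B10=F, B11=T, B11=F (16 outcomes)
checked all size-1 subsets: none covers 16 outcomes (max 10/16)
checked all size-2 subsets: none covers 16 outcomes (max 15/16)
size 3: inputs {1, 2, 3} cover all 16 outcomes, and no lexicographically smaller subset of this size does
Answer: 3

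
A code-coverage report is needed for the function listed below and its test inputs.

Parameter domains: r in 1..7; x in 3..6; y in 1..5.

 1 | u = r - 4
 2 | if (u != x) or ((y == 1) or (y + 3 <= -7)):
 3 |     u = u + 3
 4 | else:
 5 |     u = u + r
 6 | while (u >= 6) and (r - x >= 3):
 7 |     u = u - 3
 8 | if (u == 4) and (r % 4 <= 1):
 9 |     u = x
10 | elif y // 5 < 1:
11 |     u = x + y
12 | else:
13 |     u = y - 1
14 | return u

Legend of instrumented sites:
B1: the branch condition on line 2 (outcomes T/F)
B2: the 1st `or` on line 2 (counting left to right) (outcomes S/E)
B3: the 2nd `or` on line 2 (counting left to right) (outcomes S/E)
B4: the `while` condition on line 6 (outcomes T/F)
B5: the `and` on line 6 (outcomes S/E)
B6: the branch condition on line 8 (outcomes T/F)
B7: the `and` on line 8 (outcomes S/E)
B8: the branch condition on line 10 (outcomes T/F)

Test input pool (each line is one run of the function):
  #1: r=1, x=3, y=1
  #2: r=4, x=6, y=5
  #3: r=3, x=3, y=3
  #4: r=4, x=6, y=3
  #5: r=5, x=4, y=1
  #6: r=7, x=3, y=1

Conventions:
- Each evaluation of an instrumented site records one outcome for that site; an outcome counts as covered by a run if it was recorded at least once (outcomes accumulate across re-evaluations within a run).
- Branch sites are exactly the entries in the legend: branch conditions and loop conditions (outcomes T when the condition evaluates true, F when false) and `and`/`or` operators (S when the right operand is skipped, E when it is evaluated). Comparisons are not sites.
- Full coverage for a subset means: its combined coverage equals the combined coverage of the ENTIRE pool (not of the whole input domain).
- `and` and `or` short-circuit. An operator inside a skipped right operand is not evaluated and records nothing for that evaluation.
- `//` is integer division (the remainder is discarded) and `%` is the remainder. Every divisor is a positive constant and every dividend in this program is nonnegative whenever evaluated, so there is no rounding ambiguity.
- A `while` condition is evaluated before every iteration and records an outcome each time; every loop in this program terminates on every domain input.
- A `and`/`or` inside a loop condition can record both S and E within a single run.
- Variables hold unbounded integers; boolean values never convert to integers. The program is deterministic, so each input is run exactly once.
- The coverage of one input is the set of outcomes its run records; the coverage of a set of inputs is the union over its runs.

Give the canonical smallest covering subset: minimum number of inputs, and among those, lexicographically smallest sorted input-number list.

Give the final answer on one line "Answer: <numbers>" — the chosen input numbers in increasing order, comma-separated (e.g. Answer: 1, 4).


input #1, r=1, x=3, y=1: outcomes B1=T, B2=S, B4=F, B5=S, B6=F, B7=S, B8=T
input #2, r=4, x=6, y=5: outcomes B1=T, B2=S, B4=F, B5=S, B6=F, B7=S, B8=F
input #3, r=3, x=3, y=3: outcomes B1=T, B2=S, B4=F, B5=S, B6=F, B7=S, B8=T
input #4, r=4, x=6, y=3: outcomes B1=T, B2=S, B4=F, B5=S, B6=F, B7=S, B8=T
input #5, r=5, x=4, y=1: outcomes B1=T, B2=S, B4=F, B5=S, B6=T, B7=E
input #6, r=7, x=3, y=1: outcomes B1=T, B2=E, B3=S, B4=T, B4=F, B5=S, B5=E, B6=F, B7=S, B8=T
the full pool covers 14 outcomes: B1=T, B2=S, B2=E, B3=S, B4=T, B4=F, B5=S, B5=E, B6=T, B6=F, B7=S, B7=E, B8=T, B8=F
size 1 is not enough: best union over all size-1 subsets is 10/14
size 2 is not enough: best union over all size-2 subsets is 13/14
the canonical winner is {2, 5, 6}: size 3, full 14-outcome coverage, earliest index list among size-3 covers
Answer: 2, 5, 6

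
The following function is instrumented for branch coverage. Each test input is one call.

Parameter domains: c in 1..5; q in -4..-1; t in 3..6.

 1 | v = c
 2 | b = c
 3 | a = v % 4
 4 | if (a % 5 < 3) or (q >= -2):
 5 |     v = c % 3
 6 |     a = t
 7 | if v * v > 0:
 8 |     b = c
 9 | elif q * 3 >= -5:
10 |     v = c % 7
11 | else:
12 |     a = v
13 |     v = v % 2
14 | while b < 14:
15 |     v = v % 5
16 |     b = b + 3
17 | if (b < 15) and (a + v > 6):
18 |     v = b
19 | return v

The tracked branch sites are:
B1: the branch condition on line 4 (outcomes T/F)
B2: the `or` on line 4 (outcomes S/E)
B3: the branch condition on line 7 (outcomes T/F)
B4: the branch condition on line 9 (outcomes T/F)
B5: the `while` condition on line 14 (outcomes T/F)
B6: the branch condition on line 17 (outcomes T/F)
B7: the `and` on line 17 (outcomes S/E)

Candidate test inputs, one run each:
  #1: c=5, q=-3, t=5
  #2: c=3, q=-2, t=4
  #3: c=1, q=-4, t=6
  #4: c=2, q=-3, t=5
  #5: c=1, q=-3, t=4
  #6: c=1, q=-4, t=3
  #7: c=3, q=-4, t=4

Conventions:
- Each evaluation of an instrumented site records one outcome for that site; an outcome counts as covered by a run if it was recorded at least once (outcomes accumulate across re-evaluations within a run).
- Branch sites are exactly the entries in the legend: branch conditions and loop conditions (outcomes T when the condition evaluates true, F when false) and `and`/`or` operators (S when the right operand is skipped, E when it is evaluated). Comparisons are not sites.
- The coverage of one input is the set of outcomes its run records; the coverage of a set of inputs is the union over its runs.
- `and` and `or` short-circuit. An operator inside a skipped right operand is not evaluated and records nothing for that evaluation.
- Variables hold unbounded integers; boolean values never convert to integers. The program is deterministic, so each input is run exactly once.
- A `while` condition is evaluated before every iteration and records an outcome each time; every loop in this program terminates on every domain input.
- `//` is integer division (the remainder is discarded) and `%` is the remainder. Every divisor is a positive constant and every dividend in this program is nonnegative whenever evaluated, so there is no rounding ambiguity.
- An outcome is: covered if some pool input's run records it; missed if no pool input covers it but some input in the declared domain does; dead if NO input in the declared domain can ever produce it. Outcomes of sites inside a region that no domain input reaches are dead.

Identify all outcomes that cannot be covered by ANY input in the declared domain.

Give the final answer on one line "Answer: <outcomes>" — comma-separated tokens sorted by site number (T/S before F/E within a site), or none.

checking every outcome against all 80 domain inputs:
  reachable outcomes have witnesses, e.g. B1=T (e.g. c=1, q=-4, t=3), B1=F (e.g. c=3, q=-4, t=3), B2=S (e.g. c=1, q=-4, t=3), B2=E (e.g. c=3, q=-4, t=3)

Answer: none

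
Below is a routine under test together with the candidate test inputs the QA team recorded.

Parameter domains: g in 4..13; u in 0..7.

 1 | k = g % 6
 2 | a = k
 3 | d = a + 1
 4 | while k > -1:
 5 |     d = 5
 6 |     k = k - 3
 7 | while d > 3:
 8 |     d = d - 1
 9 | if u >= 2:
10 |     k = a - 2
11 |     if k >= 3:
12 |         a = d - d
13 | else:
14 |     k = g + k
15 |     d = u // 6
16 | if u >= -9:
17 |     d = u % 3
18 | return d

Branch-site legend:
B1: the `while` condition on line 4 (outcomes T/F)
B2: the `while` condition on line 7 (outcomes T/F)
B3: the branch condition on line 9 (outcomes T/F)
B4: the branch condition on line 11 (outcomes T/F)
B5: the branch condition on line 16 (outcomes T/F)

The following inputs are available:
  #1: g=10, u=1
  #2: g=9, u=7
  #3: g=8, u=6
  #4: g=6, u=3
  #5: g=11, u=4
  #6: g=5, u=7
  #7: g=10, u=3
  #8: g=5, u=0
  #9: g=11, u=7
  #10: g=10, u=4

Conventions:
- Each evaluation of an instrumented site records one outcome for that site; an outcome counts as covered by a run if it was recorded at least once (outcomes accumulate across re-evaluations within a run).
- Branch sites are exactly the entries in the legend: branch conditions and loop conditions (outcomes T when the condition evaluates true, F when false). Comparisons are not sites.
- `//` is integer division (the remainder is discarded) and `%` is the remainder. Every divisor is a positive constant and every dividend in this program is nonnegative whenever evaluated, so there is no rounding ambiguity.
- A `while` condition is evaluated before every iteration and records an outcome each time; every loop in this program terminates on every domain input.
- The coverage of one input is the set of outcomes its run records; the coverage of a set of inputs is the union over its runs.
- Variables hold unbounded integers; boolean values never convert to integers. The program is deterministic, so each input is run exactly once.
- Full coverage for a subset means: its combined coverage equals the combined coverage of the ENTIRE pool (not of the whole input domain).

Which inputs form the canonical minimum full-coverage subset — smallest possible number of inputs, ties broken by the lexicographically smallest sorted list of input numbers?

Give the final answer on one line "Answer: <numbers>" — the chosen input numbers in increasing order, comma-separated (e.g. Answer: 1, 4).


#1 (g=10, u=1) -> B1->T, B1->T, B1->F, B2->T, B2->T, B2->F, B3->F, B5->T; covered: B1=T, B1=F, B2=T, B2=F, B3=F, B5=T
#2 (g=9, u=7) -> B1->T, B1->T, B1->F, B2->T, B2->T, B2->F, B3->T, B4->F, B5->T; covered: B1=T, B1=F, B2=T, B2=F, B3=T, B4=F, B5=T
#3 (g=8, u=6) -> B1->T, B1->F, B2->T, B2->T, B2->F, B3->T, B4->F, B5->T; covered: B1=T, B1=F, B2=T, B2=F, B3=T, B4=F, B5=T
#4 (g=6, u=3) -> B1->T, B1->F, B2->T, B2->T, B2->F, B3->T, B4->F, B5->T; covered: B1=T, B1=F, B2=T, B2=F, B3=T, B4=F, B5=T
#5 (g=11, u=4) -> B1->T, B1->T, B1->F, B2->T, B2->T, B2->F, B3->T, B4->T, B5->T; covered: B1=T, B1=F, B2=T, B2=F, B3=T, B4=T, B5=T
#6 (g=5, u=7) -> B1->T, B1->T, B1->F, B2->T, B2->T, B2->F, B3->T, B4->T, B5->T; covered: B1=T, B1=F, B2=T, B2=F, B3=T, B4=T, B5=T
#7 (g=10, u=3) -> B1->T, B1->T, B1->F, B2->T, B2->T, B2->F, B3->T, B4->F, B5->T; covered: B1=T, B1=F, B2=T, B2=F, B3=T, B4=F, B5=T
#8 (g=5, u=0) -> B1->T, B1->T, B1->F, B2->T, B2->T, B2->F, B3->F, B5->T; covered: B1=T, B1=F, B2=T, B2=F, B3=F, B5=T
#9 (g=11, u=7) -> B1->T, B1->T, B1->F, B2->T, B2->T, B2->F, B3->T, B4->T, B5->T; covered: B1=T, B1=F, B2=T, B2=F, B3=T, B4=T, B5=T
#10 (g=10, u=4) -> B1->T, B1->T, B1->F, B2->T, B2->T, B2->F, B3->T, B4->F, B5->T; covered: B1=T, B1=F, B2=T, B2=F, B3=T, B4=F, B5=T
union over all inputs: B1=T, B1=F, B2=T, B2=F, B3=T, B3=F, B4=T, B4=F, B5=T (9 outcomes)
size 1 is not enough: best union over all size-1 subsets is 7/9
size 2 is not enough: best union over all size-2 subsets is 8/9
inputs {1, 2, 5} (size 3) cover everything; no size-3 subset with a lexicographically smaller index list covers all 9
Answer: 1, 2, 5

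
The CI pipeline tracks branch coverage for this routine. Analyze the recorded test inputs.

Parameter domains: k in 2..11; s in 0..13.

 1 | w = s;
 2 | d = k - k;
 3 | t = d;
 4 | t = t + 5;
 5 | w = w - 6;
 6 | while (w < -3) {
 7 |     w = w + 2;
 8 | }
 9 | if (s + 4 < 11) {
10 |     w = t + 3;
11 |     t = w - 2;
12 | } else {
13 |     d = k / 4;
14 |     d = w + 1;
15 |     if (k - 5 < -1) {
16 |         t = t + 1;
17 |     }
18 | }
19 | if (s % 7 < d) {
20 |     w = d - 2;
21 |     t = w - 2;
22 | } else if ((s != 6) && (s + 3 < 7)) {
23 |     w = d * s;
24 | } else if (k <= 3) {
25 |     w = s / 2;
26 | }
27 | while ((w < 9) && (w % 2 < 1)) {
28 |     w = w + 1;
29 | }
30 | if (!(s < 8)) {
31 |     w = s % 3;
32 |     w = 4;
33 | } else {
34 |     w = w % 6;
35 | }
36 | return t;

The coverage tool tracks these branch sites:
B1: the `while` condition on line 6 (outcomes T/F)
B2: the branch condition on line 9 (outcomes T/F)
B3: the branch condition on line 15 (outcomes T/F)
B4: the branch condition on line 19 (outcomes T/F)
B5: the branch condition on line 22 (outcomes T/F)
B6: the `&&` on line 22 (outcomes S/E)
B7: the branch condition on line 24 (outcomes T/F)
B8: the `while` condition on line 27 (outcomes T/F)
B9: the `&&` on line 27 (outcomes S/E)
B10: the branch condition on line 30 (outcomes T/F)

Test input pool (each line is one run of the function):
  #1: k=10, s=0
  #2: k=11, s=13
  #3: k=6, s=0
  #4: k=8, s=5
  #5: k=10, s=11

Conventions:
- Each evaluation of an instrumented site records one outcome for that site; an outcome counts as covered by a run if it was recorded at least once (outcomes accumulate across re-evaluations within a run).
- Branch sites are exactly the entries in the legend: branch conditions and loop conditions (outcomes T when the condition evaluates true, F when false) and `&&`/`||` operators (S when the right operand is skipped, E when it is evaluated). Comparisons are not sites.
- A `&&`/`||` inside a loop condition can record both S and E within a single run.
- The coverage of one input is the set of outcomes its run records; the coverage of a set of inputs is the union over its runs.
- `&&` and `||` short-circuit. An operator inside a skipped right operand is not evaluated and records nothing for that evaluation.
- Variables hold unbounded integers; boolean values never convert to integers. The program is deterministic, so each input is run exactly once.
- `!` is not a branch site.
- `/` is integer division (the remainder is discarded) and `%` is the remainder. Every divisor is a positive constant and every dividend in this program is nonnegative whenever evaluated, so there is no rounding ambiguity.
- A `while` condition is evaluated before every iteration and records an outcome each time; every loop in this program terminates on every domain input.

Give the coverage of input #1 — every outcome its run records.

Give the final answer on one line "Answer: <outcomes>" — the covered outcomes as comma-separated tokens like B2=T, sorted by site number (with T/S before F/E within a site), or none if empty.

Tracing the run of input #1 (k=10, s=0):
  B1->T, B1->T, B1->F, B2->T, B4->F, B6->E, B5->T, B9->E, B8->T, B9->E
  B8->F, B10->F
deduplicating events, the covered set is: B1=T, B1=F, B2=T, B4=F, B5=T, B6=E, B8=T, B8=F, B9=E, B10=F

Answer: B1=T, B1=F, B2=T, B4=F, B5=T, B6=E, B8=T, B8=F, B9=E, B10=F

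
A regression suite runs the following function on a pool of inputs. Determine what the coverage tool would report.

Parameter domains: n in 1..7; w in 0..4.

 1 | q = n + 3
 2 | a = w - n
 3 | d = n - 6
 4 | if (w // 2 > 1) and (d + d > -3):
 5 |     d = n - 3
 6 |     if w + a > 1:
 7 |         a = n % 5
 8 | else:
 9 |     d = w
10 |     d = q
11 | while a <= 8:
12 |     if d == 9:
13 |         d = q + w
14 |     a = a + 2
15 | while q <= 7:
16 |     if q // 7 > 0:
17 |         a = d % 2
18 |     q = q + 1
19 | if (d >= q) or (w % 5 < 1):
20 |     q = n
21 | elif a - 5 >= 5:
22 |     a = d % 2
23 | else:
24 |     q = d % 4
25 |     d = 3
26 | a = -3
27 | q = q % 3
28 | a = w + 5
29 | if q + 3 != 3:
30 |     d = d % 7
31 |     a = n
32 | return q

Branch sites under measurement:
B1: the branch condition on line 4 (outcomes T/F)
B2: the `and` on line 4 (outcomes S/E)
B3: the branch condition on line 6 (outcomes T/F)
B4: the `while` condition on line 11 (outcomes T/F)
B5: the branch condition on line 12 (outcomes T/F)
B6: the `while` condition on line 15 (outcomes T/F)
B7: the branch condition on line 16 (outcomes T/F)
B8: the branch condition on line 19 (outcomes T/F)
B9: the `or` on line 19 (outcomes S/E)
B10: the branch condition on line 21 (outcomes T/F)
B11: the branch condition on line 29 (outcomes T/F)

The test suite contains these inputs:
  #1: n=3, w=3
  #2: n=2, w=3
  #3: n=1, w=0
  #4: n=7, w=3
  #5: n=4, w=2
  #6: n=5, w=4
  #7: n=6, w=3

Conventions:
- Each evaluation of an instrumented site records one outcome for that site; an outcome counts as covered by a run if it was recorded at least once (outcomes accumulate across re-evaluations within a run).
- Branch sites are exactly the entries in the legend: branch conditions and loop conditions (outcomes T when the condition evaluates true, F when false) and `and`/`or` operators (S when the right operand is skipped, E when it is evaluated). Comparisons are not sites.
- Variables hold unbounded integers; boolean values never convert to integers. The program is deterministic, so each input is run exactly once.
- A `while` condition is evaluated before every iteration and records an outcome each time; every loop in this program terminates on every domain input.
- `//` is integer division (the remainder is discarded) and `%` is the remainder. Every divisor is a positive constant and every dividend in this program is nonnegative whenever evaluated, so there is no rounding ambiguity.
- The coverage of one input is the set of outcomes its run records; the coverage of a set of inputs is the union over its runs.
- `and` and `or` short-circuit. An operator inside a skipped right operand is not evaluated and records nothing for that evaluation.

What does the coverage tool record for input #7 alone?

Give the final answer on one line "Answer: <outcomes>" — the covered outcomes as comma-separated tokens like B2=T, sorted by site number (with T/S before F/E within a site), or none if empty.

Tracing the run of input #7 (n=6, w=3):
  B2->S, B1->F, B4->T, B5->T, B4->T, B5->F, B4->T, B5->F, B4->T, B5->F
  B4->T, B5->F, B4->T, B5->F, B4->F, B6->F, B9->S, B8->T, B11->F
as a set, this run covers: B1=F, B2=S, B4=T, B4=F, B5=T, B5=F, B6=F, B8=T, B9=S, B11=F

Answer: B1=F, B2=S, B4=T, B4=F, B5=T, B5=F, B6=F, B8=T, B9=S, B11=F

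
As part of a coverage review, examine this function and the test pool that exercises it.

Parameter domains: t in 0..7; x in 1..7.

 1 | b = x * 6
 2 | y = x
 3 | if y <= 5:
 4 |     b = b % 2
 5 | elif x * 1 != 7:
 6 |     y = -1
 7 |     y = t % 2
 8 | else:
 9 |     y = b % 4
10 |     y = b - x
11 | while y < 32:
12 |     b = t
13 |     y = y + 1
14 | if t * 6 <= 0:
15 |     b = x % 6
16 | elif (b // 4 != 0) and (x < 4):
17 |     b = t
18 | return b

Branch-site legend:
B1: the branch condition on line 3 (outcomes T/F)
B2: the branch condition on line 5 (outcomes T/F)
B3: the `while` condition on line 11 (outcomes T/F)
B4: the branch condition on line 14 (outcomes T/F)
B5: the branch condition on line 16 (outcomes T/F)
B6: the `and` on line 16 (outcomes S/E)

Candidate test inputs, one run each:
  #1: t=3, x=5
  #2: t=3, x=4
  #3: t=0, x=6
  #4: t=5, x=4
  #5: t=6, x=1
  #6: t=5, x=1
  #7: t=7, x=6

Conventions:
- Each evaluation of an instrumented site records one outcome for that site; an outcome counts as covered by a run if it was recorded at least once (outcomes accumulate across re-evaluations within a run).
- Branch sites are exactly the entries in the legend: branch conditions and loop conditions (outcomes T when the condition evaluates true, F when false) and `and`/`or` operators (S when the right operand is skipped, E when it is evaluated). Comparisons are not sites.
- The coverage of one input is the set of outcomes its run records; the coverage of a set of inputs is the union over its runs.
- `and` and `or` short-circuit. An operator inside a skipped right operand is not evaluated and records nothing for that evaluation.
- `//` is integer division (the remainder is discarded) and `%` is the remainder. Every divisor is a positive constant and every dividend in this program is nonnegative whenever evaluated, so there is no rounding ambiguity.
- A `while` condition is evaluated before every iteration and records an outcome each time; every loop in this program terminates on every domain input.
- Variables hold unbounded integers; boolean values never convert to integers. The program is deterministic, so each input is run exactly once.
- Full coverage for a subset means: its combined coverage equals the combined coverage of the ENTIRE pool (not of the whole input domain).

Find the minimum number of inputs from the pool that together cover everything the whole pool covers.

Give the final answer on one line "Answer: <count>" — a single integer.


run #1 (t=3, x=5) runs B1->T, B3->T, B3->T, B3->T, B3->T, B3->T, B3->T, B3->T, B3->T, B3->T, B3->T, B3->T, B3->T, B3->T, ...; records B1=T, B3=T, B3=F, B4=F, B5=F, B6=S
run #2 (t=3, x=4) runs B1->T, B3->T, B3->T, B3->T, B3->T, B3->T, B3->T, B3->T, B3->T, B3->T, B3->T, B3->T, B3->T, B3->T, ...; records B1=T, B3=T, B3=F, B4=F, B5=F, B6=S
run #3 (t=0, x=6) runs B1->F, B2->T, B3->T, B3->T, B3->T, B3->T, B3->T, B3->T, B3->T, B3->T, B3->T, B3->T, B3->T, B3->T, ...; records B1=F, B2=T, B3=T, B3=F, B4=T
run #4 (t=5, x=4) runs B1->T, B3->T, B3->T, B3->T, B3->T, B3->T, B3->T, B3->T, B3->T, B3->T, B3->T, B3->T, B3->T, B3->T, ...; records B1=T, B3=T, B3=F, B4=F, B5=F, B6=E
run #5 (t=6, x=1) runs B1->T, B3->T, B3->T, B3->T, B3->T, B3->T, B3->T, B3->T, B3->T, B3->T, B3->T, B3->T, B3->T, B3->T, ...; records B1=T, B3=T, B3=F, B4=F, B5=T, B6=E
run #6 (t=5, x=1) runs B1->T, B3->T, B3->T, B3->T, B3->T, B3->T, B3->T, B3->T, B3->T, B3->T, B3->T, B3->T, B3->T, B3->T, ...; records B1=T, B3=T, B3=F, B4=F, B5=T, B6=E
run #7 (t=7, x=6) runs B1->F, B2->T, B3->T, B3->T, B3->T, B3->T, B3->T, B3->T, B3->T, B3->T, B3->T, B3->T, B3->T, B3->T, ...; records B1=F, B2=T, B3=T, B3=F, B4=F, B5=F, B6=E
together the pool reaches 11 outcomes: B1=T, B1=F, B2=T, B3=T, B3=F, B4=T, B4=F, B5=T, B5=F, B6=S, B6=E
no size-1 subset reaches all 11 outcomes (best union: 7/11)
no size-2 subset reaches all 11 outcomes (best union: 9/11)
size 3: inputs {1, 3, 5} cover all 11 outcomes, and no lexicographically smaller subset of this size does
Answer: 3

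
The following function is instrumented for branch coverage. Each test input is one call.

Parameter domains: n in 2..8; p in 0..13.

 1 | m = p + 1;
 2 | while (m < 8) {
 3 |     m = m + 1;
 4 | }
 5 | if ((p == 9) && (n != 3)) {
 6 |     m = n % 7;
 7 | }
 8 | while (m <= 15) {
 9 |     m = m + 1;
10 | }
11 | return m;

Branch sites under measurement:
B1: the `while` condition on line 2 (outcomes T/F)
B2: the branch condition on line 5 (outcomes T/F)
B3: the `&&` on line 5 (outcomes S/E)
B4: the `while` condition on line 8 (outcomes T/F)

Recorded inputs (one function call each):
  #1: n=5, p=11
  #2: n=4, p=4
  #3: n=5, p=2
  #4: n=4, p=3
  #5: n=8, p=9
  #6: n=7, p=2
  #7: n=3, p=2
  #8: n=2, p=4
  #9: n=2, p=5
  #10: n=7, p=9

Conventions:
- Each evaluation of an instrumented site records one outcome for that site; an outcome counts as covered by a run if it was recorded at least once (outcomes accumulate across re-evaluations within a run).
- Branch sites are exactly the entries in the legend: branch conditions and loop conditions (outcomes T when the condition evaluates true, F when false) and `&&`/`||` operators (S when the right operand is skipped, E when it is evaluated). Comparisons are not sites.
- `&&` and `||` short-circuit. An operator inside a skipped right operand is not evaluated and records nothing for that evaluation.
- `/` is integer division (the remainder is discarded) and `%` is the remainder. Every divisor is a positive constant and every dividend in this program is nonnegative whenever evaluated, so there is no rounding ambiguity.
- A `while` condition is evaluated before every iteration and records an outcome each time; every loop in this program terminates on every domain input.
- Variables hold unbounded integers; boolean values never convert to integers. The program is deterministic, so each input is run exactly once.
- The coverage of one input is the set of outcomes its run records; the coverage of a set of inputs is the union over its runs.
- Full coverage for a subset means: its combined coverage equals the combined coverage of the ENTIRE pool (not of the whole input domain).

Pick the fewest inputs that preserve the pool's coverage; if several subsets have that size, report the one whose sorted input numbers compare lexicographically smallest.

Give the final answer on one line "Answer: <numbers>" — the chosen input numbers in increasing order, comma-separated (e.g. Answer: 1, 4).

test 1 (n=5, p=11) fires B1->F, B3->S, B2->F, B4->T, B4->T, B4->T, B4->T, B4->F; hits B1=F, B2=F, B3=S, B4=T, B4=F
test 2 (n=4, p=4) fires B1->T, B1->T, B1->T, B1->F, B3->S, B2->F, B4->T, B4->T, B4->T, B4->T, B4->T, B4->T, B4->T, B4->T, ...; hits B1=T, B1=F, B2=F, B3=S, B4=T, B4=F
test 3 (n=5, p=2) fires B1->T, B1->T, B1->T, B1->T, B1->T, B1->F, B3->S, B2->F, B4->T, B4->T, B4->T, B4->T, B4->T, B4->T, ...; hits B1=T, B1=F, B2=F, B3=S, B4=T, B4=F
test 4 (n=4, p=3) fires B1->T, B1->T, B1->T, B1->T, B1->F, B3->S, B2->F, B4->T, B4->T, B4->T, B4->T, B4->T, B4->T, B4->T, ...; hits B1=T, B1=F, B2=F, B3=S, B4=T, B4=F
test 5 (n=8, p=9) fires B1->F, B3->E, B2->T, B4->T, B4->T, B4->T, B4->T, B4->T, B4->T, B4->T, B4->T, B4->T, B4->T, B4->T, ...; hits B1=F, B2=T, B3=E, B4=T, B4=F
test 6 (n=7, p=2) fires B1->T, B1->T, B1->T, B1->T, B1->T, B1->F, B3->S, B2->F, B4->T, B4->T, B4->T, B4->T, B4->T, B4->T, ...; hits B1=T, B1=F, B2=F, B3=S, B4=T, B4=F
test 7 (n=3, p=2) fires B1->T, B1->T, B1->T, B1->T, B1->T, B1->F, B3->S, B2->F, B4->T, B4->T, B4->T, B4->T, B4->T, B4->T, ...; hits B1=T, B1=F, B2=F, B3=S, B4=T, B4=F
test 8 (n=2, p=4) fires B1->T, B1->T, B1->T, B1->F, B3->S, B2->F, B4->T, B4->T, B4->T, B4->T, B4->T, B4->T, B4->T, B4->T, ...; hits B1=T, B1=F, B2=F, B3=S, B4=T, B4=F
test 9 (n=2, p=5) fires B1->T, B1->T, B1->F, B3->S, B2->F, B4->T, B4->T, B4->T, B4->T, B4->T, B4->T, B4->T, B4->T, B4->F; hits B1=T, B1=F, B2=F, B3=S, B4=T, B4=F
test 10 (n=7, p=9) fires B1->F, B3->E, B2->T, B4->T, B4->T, B4->T, B4->T, B4->T, B4->T, B4->T, B4->T, B4->T, B4->T, B4->T, ...; hits B1=F, B2=T, B3=E, B4=T, B4=F
together the pool reaches 8 outcomes: B1=T, B1=F, B2=T, B2=F, B3=S, B3=E, B4=T, B4=F
no size-1 subset reaches all 8 outcomes (best union: 6/8)
the canonical winner is {2, 5}: size 2, full 8-outcome coverage, earliest index list among size-2 covers

Answer: 2, 5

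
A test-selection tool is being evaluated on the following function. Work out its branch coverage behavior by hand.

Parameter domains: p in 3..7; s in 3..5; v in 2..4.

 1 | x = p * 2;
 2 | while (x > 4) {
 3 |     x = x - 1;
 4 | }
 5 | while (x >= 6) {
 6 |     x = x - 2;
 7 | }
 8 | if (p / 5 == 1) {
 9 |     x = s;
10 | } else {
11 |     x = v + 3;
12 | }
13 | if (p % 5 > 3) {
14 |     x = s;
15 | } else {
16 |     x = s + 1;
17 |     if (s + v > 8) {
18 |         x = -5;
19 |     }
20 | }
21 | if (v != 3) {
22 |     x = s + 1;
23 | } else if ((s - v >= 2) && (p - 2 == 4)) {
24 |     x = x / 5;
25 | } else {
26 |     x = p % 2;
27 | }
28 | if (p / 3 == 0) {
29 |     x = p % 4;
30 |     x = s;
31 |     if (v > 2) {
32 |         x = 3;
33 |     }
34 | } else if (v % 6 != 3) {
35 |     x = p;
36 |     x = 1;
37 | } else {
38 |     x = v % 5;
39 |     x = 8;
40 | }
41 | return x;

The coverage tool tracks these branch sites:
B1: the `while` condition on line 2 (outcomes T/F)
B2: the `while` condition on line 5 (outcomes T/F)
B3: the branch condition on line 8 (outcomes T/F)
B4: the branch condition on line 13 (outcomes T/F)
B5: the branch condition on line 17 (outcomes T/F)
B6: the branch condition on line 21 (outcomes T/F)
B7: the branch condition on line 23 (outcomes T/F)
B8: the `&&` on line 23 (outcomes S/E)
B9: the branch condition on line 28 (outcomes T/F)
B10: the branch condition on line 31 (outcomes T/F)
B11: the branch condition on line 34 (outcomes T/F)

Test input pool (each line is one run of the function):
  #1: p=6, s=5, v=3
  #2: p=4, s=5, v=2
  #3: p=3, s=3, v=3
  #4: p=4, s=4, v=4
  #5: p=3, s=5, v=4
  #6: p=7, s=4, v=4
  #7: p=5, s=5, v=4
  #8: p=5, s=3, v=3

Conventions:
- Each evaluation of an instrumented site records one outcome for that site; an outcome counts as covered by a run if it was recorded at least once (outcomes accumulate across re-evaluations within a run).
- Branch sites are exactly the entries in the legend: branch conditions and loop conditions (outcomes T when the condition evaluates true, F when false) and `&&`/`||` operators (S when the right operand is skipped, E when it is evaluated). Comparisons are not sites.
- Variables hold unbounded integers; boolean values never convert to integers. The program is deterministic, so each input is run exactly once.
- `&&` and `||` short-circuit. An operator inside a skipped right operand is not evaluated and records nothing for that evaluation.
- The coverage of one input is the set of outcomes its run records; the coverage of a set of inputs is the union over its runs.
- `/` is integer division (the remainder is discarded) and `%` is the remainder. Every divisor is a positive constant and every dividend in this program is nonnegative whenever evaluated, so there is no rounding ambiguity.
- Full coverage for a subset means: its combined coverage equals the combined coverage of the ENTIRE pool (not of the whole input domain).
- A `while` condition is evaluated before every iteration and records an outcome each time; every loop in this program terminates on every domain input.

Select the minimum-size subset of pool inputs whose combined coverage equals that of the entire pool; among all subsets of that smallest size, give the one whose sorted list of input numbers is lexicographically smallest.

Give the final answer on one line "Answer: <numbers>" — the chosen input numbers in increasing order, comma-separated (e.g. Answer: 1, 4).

input #1 (p=6, s=5, v=3): covers B1=T, B1=F, B2=F, B3=T, B4=F, B5=F, B6=F, B7=T, B8=E, B9=F, B11=F
input #2 (p=4, s=5, v=2): covers B1=T, B1=F, B2=F, B3=F, B4=T, B6=T, B9=F, B11=T
input #3 (p=3, s=3, v=3): covers B1=T, B1=F, B2=F, B3=F, B4=F, B5=F, B6=F, B7=F, B8=S, B9=F, B11=F
input #4 (p=4, s=4, v=4): covers B1=T, B1=F, B2=F, B3=F, B4=T, B6=T, B9=F, B11=T
input #5 (p=3, s=5, v=4): covers B1=T, B1=F, B2=F, B3=F, B4=F, B5=T, B6=T, B9=F, B11=T
input #6 (p=7, s=4, v=4): covers B1=T, B1=F, B2=F, B3=T, B4=F, B5=F, B6=T, B9=F, B11=T
input #7 (p=5, s=5, v=4): covers B1=T, B1=F, B2=F, B3=T, B4=F, B5=T, B6=T, B9=F, B11=T
input #8 (p=5, s=3, v=3): covers B1=T, B1=F, B2=F, B3=T, B4=F, B5=F, B6=F, B7=F, B8=S, B9=F, B11=F
the full pool covers 18 outcomes: B1=T, B1=F, B2=F, B3=T, B3=F, B4=T, B4=F, B5=T, B5=F, B6=T, B6=F, B7=T, B7=F, B8=S, B8=E, B9=F, B11=T, B11=F
every size-1 subset falls short of the 18 outcomes (best: 11/18)
every size-2 subset falls short of the 18 outcomes (best: 15/18)
every size-3 subset falls short of the 18 outcomes (best: 17/18)
size 4: inputs {1, 2, 3, 5} cover all 18 outcomes, and no lexicographically smaller subset of this size does

Answer: 1, 2, 3, 5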